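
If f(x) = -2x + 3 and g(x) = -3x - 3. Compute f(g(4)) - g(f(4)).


f(g(4)) = 33
g(f(4)) = 12
Difference = 21

21


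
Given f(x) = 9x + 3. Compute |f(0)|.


f(0) = 3
|3| = 3

3


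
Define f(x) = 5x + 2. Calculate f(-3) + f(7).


f(-3) = -13
f(7) = 37
Sum = 24

24


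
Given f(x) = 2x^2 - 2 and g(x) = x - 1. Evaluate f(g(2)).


g(2) = 1
f(1) = 2*(1)^2 - 2 = 0

0


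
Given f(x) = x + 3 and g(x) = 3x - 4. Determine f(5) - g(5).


f(5) = 8
g(5) = 11
Difference = -3

-3


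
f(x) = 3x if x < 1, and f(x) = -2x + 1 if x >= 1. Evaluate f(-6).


-6 satisfies x < 1
f(-6) = -18

-18


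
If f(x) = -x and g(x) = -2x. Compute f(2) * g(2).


f(2) = -2
g(2) = -4
Product = 8

8


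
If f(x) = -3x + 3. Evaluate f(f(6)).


f(6) = -15
f(-15) = 48

48


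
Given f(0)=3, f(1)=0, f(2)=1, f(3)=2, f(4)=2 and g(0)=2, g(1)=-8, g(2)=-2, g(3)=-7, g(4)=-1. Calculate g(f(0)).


-7


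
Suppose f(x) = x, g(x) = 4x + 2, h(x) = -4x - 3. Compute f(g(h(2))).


h(2) = -11
g(-11) = -42
f(-42) = -42

-42


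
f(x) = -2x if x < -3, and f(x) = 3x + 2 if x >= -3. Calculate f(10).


32


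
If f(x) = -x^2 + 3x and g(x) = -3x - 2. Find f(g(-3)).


g(-3) = 7
f(7) = (-1)*(7)^2 + 3*(7) = -28

-28


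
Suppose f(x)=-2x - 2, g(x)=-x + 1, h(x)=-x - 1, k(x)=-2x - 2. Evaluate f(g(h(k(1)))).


k(1) = -4
h(-4) = 3
g(3) = -2
f(-2) = 2

2


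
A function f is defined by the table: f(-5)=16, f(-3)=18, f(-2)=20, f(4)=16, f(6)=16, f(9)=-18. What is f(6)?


Reading from the table at x = 6

16


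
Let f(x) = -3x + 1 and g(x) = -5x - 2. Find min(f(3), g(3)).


-17


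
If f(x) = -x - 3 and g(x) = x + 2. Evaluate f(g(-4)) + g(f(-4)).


f(g(-4)) = -1
g(f(-4)) = 3
Sum = 2

2


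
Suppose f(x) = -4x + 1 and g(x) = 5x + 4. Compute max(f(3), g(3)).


f(3) = -11
g(3) = 19
max = 19

19


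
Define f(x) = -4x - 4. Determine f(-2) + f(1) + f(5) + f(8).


f(-2) = 4
f(1) = -8
f(5) = -24
f(8) = -36
Sum = -64

-64


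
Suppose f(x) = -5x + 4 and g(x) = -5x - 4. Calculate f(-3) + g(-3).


f(-3) = 19
g(-3) = 11
Sum = 30

30


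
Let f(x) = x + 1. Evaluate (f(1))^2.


f(1) = 2
(2)^2 = 4

4


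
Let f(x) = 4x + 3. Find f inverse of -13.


Solve 4x + 3 = -13
x = (-13 - 3) / 4 = -4

-4


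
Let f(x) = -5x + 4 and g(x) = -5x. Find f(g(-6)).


g(-6) = 30
f(30) = -146

-146


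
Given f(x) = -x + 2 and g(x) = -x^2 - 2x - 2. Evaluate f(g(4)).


g(4) = -26
f(-26) = 28

28


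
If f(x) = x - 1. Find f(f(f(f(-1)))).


f(-1) = -2
f(-2) = -3
f(-3) = -4
f(-4) = -5

-5


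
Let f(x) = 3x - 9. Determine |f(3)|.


f(3) = 0
|0| = 0

0


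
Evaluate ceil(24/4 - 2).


24/4 = 6
6 - 2 = 4
ceil(4) = 4

4


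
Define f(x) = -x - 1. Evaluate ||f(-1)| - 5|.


5


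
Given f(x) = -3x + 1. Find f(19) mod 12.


4


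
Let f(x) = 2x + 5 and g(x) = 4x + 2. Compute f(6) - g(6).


f(6) = 17
g(6) = 26
Difference = -9

-9


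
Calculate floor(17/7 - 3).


17/7 = 2.4286
2.4286 - 3 = -0.5714
floor(-0.5714) = -1

-1


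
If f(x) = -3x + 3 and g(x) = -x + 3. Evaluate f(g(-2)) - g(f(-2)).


f(g(-2)) = -12
g(f(-2)) = -6
Difference = -6

-6


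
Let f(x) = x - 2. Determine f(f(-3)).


f(-3) = -5
f(-5) = -7

-7


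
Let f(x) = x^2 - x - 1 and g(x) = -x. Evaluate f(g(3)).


g(3) = -3
f(-3) = 1*(-3)^2 - 1*(-3) - 1 = 11

11


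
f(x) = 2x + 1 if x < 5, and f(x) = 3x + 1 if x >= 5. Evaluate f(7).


7 satisfies x >= 5
f(7) = 22

22


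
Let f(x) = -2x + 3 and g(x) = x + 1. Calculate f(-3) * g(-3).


f(-3) = 9
g(-3) = -2
Product = -18

-18


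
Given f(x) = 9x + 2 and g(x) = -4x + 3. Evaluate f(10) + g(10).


f(10) = 92
g(10) = -37
Sum = 55

55


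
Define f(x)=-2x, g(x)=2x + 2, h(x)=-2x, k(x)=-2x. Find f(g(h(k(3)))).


-52


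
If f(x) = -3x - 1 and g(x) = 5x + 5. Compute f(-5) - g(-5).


f(-5) = 14
g(-5) = -20
Difference = 34

34


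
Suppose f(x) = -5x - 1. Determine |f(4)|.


f(4) = -21
|-21| = 21

21


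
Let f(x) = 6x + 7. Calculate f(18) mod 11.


f(18) = 115
115 mod 11 = 5

5


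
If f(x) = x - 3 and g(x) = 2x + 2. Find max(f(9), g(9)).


f(9) = 6
g(9) = 20
max = 20

20


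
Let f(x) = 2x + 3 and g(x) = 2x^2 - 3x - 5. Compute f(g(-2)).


21


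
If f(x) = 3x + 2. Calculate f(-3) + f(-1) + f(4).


6


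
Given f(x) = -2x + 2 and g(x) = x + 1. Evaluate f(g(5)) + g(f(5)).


f(g(5)) = -10
g(f(5)) = -7
Sum = -17

-17


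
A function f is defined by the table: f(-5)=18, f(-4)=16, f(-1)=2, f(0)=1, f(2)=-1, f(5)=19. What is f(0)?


Reading from the table at x = 0

1


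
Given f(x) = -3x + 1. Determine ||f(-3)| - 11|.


f(-3) = 10
|10| = 10
|10 - 11| = 1

1


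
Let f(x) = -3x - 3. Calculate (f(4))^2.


225


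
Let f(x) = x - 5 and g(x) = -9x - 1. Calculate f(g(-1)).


g(-1) = 8
f(8) = 3

3


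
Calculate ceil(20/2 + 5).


20/2 = 10
10 + 5 = 15
ceil(15) = 15

15


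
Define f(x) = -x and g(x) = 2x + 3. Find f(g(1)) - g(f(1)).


f(g(1)) = -5
g(f(1)) = 1
Difference = -6

-6


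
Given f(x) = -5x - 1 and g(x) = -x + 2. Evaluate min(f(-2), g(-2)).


f(-2) = 9
g(-2) = 4
min = 4

4


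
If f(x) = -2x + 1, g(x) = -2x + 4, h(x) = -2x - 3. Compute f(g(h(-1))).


h(-1) = -1
g(-1) = 6
f(6) = -11

-11


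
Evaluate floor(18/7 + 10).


18/7 = 2.5714
2.5714 + 10 = 12.5714
floor(12.5714) = 12

12


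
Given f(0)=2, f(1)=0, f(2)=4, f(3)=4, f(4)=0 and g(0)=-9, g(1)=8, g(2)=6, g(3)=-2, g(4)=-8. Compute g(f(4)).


f(4) = 0
g(0) = -9

-9


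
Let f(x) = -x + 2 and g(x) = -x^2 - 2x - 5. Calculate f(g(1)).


g(1) = -8
f(-8) = 10

10


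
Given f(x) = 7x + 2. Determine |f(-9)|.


f(-9) = -61
|-61| = 61

61


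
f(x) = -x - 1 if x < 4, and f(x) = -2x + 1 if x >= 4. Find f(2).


2 satisfies x < 4
f(2) = -3

-3


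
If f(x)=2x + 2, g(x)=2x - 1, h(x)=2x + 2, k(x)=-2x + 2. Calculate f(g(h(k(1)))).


k(1) = 0
h(0) = 2
g(2) = 3
f(3) = 8

8


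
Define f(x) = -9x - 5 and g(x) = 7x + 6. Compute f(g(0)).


g(0) = 6
f(6) = -59

-59


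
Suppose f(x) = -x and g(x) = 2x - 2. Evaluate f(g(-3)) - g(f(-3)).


f(g(-3)) = 8
g(f(-3)) = 4
Difference = 4

4


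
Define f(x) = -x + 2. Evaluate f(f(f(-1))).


f(-1) = 3
f(3) = -1
f(-1) = 3

3


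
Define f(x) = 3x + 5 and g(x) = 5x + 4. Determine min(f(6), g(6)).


f(6) = 23
g(6) = 34
min = 23

23


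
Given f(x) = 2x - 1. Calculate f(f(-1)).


f(-1) = -3
f(-3) = -7

-7


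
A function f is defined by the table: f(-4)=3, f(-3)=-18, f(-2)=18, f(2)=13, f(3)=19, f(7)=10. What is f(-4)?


Reading from the table at x = -4

3


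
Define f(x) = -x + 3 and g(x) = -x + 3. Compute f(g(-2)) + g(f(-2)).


f(g(-2)) = -2
g(f(-2)) = -2
Sum = -4

-4


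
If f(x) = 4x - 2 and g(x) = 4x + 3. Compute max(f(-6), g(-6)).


f(-6) = -26
g(-6) = -21
max = -21

-21


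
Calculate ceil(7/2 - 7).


7/2 = 3.5
3.5 - 7 = -3.5
ceil(-3.5) = -3

-3


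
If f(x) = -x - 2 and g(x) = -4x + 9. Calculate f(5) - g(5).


f(5) = -7
g(5) = -11
Difference = 4

4


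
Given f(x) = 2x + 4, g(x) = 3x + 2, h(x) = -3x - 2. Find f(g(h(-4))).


h(-4) = 10
g(10) = 32
f(32) = 68

68


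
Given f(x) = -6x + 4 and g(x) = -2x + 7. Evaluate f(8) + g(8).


f(8) = -44
g(8) = -9
Sum = -53

-53


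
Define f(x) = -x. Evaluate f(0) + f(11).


f(0) = 0
f(11) = -11
Sum = -11

-11


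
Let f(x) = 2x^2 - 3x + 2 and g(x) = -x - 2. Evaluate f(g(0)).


g(0) = -2
f(-2) = 2*(-2)^2 - 3*(-2) + 2 = 16

16


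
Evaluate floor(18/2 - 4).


18/2 = 9
9 - 4 = 5
floor(5) = 5

5


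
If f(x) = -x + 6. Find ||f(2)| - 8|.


f(2) = 4
|4| = 4
|4 - 8| = 4

4


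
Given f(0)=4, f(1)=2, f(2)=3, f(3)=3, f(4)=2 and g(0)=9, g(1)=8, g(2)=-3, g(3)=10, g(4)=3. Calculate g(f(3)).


f(3) = 3
g(3) = 10

10


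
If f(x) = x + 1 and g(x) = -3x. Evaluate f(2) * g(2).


f(2) = 3
g(2) = -6
Product = -18

-18


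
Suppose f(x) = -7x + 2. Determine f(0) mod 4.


2


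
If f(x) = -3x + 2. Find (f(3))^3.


-343


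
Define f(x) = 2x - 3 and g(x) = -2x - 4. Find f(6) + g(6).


-7


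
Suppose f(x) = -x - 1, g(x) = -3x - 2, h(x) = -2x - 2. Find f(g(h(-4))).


h(-4) = 6
g(6) = -20
f(-20) = 19

19


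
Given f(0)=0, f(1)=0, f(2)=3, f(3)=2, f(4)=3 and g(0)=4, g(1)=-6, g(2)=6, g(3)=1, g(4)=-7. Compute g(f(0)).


4


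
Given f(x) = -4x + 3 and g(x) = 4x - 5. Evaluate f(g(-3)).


g(-3) = -17
f(-17) = 71

71


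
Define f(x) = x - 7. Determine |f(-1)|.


f(-1) = -8
|-8| = 8

8


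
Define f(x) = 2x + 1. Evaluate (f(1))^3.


f(1) = 3
(3)^3 = 27

27


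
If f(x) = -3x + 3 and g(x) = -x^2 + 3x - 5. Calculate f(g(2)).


g(2) = -3
f(-3) = 12

12


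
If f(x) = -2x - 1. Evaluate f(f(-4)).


f(-4) = 7
f(7) = -15

-15


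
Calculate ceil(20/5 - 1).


20/5 = 4
4 - 1 = 3
ceil(3) = 3

3


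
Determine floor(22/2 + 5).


22/2 = 11
11 + 5 = 16
floor(16) = 16

16


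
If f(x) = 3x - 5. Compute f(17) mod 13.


f(17) = 46
46 mod 13 = 7

7


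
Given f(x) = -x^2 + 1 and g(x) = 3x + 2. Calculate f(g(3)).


g(3) = 11
f(11) = (-1)*(11)^2 + 1 = -120

-120


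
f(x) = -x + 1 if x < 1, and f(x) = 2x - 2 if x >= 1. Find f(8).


8 satisfies x >= 1
f(8) = 14

14


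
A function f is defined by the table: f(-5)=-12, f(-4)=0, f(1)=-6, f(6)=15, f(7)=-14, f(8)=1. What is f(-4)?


0


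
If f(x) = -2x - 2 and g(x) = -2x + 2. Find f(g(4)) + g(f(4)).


f(g(4)) = 10
g(f(4)) = 22
Sum = 32

32


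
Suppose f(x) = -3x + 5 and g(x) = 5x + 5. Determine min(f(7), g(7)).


f(7) = -16
g(7) = 40
min = -16

-16


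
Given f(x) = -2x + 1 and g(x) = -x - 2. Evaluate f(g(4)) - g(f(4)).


f(g(4)) = 13
g(f(4)) = 5
Difference = 8

8


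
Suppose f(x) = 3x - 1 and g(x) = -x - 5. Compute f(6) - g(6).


f(6) = 17
g(6) = -11
Difference = 28

28


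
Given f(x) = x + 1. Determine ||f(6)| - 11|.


f(6) = 7
|7| = 7
|7 - 11| = 4

4


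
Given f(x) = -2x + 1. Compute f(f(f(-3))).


f(-3) = 7
f(7) = -13
f(-13) = 27

27


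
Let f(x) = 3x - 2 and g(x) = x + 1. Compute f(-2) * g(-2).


8


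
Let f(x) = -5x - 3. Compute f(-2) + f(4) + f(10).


f(-2) = 7
f(4) = -23
f(10) = -53
Sum = -69

-69


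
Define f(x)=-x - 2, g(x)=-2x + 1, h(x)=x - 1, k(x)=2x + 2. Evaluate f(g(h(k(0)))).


k(0) = 2
h(2) = 1
g(1) = -1
f(-1) = -1

-1


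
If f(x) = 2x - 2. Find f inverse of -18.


Solve 2x - 2 = -18
x = (-18 + 2) / 2 = -8

-8


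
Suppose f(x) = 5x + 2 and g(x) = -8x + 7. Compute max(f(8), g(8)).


f(8) = 42
g(8) = -57
max = 42

42


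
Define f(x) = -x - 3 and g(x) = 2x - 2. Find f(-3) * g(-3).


f(-3) = 0
g(-3) = -8
Product = 0

0


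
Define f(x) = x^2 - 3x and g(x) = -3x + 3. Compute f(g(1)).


g(1) = 0
f(0) = 1*(0)^2 - 3*(0) = 0

0


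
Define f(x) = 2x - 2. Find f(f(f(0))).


f(0) = -2
f(-2) = -6
f(-6) = -14

-14


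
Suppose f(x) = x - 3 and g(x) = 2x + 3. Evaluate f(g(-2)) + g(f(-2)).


f(g(-2)) = -4
g(f(-2)) = -7
Sum = -11

-11


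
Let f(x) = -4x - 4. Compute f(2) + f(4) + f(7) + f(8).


-100


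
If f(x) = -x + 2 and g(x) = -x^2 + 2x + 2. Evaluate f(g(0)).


g(0) = 2
f(2) = 0

0


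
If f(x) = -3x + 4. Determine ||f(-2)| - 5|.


5


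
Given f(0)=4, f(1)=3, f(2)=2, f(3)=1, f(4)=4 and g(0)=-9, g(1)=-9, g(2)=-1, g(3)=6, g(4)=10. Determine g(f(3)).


f(3) = 1
g(1) = -9

-9


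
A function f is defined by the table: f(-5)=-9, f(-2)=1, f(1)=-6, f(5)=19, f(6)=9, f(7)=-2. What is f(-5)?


Reading from the table at x = -5

-9


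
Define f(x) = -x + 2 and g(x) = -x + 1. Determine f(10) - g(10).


1


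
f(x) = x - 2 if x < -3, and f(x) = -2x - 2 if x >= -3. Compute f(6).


6 satisfies x >= -3
f(6) = -14

-14


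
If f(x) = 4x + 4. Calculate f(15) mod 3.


f(15) = 64
64 mod 3 = 1

1


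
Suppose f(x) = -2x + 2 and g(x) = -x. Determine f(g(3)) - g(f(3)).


f(g(3)) = 8
g(f(3)) = 4
Difference = 4

4


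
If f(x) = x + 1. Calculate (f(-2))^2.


f(-2) = -1
(-1)^2 = 1

1


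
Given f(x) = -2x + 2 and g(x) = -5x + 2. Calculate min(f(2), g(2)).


f(2) = -2
g(2) = -8
min = -8

-8


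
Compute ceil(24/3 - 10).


-2


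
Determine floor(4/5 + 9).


4/5 = 0.8
0.8 + 9 = 9.8
floor(9.8) = 9

9


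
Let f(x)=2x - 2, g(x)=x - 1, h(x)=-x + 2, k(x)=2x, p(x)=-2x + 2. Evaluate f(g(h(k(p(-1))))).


p(-1) = 4
k(4) = 8
h(8) = -6
g(-6) = -7
f(-7) = -16

-16


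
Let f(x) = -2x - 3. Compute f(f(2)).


f(2) = -7
f(-7) = 11

11


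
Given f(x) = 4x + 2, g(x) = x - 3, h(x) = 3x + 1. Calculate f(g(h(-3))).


h(-3) = -8
g(-8) = -11
f(-11) = -42

-42


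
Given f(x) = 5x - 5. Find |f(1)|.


f(1) = 0
|0| = 0

0


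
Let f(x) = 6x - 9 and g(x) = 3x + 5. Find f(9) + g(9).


f(9) = 45
g(9) = 32
Sum = 77

77


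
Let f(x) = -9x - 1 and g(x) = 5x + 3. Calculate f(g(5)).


-253


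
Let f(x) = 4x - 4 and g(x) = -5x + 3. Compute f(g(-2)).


g(-2) = 13
f(13) = 48

48


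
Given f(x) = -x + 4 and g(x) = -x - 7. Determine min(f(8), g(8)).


-15


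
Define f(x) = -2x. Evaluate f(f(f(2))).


f(2) = -4
f(-4) = 8
f(8) = -16

-16


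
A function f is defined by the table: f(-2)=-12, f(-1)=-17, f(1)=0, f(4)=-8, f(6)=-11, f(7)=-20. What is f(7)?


Reading from the table at x = 7

-20


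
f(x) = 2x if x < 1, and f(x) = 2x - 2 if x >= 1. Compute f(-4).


-4 satisfies x < 1
f(-4) = -8

-8


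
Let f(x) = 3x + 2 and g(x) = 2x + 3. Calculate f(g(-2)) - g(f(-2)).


f(g(-2)) = -1
g(f(-2)) = -5
Difference = 4

4


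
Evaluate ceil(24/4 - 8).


-2


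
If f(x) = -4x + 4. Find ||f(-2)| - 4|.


8


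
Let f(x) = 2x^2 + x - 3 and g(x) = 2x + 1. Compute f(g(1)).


g(1) = 3
f(3) = 2*(3)^2 + 1*(3) - 3 = 18

18


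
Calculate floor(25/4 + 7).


25/4 = 6.25
6.25 + 7 = 13.25
floor(13.25) = 13

13


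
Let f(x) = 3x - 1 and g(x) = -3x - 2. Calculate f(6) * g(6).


f(6) = 17
g(6) = -20
Product = -340

-340


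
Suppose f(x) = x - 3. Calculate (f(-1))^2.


f(-1) = -4
(-4)^2 = 16

16


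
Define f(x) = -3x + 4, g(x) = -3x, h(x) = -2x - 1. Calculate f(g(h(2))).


h(2) = -5
g(-5) = 15
f(15) = -41

-41


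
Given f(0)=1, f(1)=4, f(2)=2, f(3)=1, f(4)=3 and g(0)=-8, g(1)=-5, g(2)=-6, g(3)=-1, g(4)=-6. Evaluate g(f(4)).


-1


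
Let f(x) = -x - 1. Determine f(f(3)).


f(3) = -4
f(-4) = 3

3


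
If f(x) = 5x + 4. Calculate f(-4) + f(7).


f(-4) = -16
f(7) = 39
Sum = 23

23


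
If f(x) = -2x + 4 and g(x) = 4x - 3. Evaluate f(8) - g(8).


f(8) = -12
g(8) = 29
Difference = -41

-41


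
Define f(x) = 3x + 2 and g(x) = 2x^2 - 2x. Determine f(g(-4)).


g(-4) = 40
f(40) = 122

122


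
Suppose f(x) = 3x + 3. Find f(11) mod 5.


f(11) = 36
36 mod 5 = 1

1


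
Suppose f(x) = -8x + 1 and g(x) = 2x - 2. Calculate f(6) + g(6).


f(6) = -47
g(6) = 10
Sum = -37

-37


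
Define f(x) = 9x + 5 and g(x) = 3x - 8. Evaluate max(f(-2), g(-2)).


f(-2) = -13
g(-2) = -14
max = -13

-13


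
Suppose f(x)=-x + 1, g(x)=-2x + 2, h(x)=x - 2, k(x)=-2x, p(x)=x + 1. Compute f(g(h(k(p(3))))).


p(3) = 4
k(4) = -8
h(-8) = -10
g(-10) = 22
f(22) = -21

-21


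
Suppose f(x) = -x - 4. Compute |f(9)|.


f(9) = -13
|-13| = 13

13


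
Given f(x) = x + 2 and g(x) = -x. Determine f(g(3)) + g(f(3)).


f(g(3)) = -1
g(f(3)) = -5
Sum = -6

-6


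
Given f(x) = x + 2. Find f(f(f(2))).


f(2) = 4
f(4) = 6
f(6) = 8

8


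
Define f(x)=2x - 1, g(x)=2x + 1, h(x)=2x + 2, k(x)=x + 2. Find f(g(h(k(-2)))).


k(-2) = 0
h(0) = 2
g(2) = 5
f(5) = 9

9


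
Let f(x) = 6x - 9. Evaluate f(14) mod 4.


f(14) = 75
75 mod 4 = 3

3


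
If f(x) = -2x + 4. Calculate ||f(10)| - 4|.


12


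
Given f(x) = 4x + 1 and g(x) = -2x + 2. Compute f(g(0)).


g(0) = 2
f(2) = 9

9


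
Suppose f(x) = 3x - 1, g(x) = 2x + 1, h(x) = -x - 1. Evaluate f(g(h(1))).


h(1) = -2
g(-2) = -3
f(-3) = -10

-10


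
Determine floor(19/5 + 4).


19/5 = 3.8
3.8 + 4 = 7.8
floor(7.8) = 7

7


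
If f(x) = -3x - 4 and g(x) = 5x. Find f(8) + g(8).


f(8) = -28
g(8) = 40
Sum = 12

12


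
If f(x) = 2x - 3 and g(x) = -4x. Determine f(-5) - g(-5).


f(-5) = -13
g(-5) = 20
Difference = -33

-33


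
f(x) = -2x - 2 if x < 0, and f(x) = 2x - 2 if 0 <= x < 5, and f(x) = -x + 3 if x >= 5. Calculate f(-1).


-1 satisfies x < 0
f(-1) = 0

0


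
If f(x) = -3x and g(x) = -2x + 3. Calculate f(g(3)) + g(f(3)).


f(g(3)) = 9
g(f(3)) = 21
Sum = 30

30


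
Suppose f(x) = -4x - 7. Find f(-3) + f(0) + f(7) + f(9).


f(-3) = 5
f(0) = -7
f(7) = -35
f(9) = -43
Sum = -80

-80


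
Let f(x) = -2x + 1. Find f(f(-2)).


f(-2) = 5
f(5) = -9

-9


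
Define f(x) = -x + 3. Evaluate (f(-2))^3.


f(-2) = 5
(5)^3 = 125

125


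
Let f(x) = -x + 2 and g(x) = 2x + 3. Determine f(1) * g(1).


f(1) = 1
g(1) = 5
Product = 5

5


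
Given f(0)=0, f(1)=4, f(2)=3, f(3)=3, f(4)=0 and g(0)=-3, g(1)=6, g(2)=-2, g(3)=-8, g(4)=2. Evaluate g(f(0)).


-3


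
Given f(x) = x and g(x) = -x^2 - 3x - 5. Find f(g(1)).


g(1) = -9
f(-9) = -9

-9


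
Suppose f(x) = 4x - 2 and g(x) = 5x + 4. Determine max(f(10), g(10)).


f(10) = 38
g(10) = 54
max = 54

54


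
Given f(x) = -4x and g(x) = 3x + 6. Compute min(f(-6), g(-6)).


f(-6) = 24
g(-6) = -12
min = -12

-12


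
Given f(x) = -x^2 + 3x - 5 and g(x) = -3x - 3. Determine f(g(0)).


g(0) = -3
f(-3) = (-1)*(-3)^2 + 3*(-3) - 5 = -23

-23


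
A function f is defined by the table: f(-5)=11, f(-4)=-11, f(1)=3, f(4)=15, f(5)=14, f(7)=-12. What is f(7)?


Reading from the table at x = 7

-12


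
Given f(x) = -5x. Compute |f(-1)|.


f(-1) = 5
|5| = 5

5


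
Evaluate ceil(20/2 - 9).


20/2 = 10
10 - 9 = 1
ceil(1) = 1

1


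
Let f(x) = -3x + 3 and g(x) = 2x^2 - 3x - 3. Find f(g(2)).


g(2) = -1
f(-1) = 6

6


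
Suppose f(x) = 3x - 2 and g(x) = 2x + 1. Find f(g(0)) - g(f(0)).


f(g(0)) = 1
g(f(0)) = -3
Difference = 4

4


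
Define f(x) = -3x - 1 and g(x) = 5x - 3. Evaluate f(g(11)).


g(11) = 52
f(52) = -157

-157


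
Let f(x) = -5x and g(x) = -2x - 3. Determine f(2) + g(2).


-17


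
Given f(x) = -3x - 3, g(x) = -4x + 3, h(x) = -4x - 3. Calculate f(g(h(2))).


h(2) = -11
g(-11) = 47
f(47) = -144

-144


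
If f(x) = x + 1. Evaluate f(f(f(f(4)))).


f(4) = 5
f(5) = 6
f(6) = 7
f(7) = 8

8


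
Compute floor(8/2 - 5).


8/2 = 4
4 - 5 = -1
floor(-1) = -1

-1


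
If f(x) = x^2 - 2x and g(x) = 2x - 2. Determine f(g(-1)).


g(-1) = -4
f(-4) = 1*(-4)^2 - 2*(-4) = 24

24


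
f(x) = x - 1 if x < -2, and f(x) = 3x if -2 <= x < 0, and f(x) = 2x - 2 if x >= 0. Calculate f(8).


8 satisfies x >= 0
f(8) = 14

14


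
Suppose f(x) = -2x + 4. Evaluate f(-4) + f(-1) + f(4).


f(-4) = 12
f(-1) = 6
f(4) = -4
Sum = 14

14


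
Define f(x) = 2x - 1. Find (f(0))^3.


f(0) = -1
(-1)^3 = -1

-1


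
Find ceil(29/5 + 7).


13


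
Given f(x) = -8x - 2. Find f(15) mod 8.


f(15) = -122
-122 mod 8 = 6

6


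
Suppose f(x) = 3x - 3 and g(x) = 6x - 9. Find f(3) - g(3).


-3


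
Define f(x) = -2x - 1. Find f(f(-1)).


f(-1) = 1
f(1) = -3

-3


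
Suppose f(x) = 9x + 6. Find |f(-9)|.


75


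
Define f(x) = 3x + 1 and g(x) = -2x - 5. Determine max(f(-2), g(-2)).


f(-2) = -5
g(-2) = -1
max = -1

-1


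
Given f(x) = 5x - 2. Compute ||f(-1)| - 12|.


f(-1) = -7
|-7| = 7
|7 - 12| = 5

5


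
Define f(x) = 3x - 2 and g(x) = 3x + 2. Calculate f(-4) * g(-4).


f(-4) = -14
g(-4) = -10
Product = 140

140


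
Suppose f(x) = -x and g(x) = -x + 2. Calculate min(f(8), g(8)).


f(8) = -8
g(8) = -6
min = -8

-8


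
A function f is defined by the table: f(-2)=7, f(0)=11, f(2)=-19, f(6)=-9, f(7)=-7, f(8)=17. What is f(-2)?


Reading from the table at x = -2

7


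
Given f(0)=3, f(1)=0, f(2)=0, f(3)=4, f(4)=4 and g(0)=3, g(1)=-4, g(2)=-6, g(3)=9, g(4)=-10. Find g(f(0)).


f(0) = 3
g(3) = 9

9


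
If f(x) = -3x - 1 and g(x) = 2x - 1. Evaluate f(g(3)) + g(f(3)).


f(g(3)) = -16
g(f(3)) = -21
Sum = -37

-37


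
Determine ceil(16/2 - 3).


16/2 = 8
8 - 3 = 5
ceil(5) = 5

5


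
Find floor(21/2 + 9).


19


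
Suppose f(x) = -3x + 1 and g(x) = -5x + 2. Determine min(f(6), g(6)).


-28


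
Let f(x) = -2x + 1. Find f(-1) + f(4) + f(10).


f(-1) = 3
f(4) = -7
f(10) = -19
Sum = -23

-23


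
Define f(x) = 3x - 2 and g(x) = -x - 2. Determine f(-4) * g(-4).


f(-4) = -14
g(-4) = 2
Product = -28

-28


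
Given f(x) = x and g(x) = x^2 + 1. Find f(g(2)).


5


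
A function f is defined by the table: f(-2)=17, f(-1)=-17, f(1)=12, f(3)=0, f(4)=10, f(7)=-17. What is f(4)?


Reading from the table at x = 4

10


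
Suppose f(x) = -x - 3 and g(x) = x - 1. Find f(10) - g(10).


f(10) = -13
g(10) = 9
Difference = -22

-22


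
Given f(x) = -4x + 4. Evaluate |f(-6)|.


f(-6) = 28
|28| = 28

28


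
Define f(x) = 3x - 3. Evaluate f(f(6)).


42


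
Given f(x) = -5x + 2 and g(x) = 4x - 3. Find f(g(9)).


g(9) = 33
f(33) = -163

-163


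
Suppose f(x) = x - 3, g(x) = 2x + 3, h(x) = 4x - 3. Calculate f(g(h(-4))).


h(-4) = -19
g(-19) = -35
f(-35) = -38

-38


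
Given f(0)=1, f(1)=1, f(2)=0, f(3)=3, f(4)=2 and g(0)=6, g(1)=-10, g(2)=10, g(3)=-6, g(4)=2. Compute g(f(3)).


f(3) = 3
g(3) = -6

-6


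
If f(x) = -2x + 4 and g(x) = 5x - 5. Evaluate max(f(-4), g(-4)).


12


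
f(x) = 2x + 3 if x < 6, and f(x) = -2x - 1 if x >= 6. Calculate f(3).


3 satisfies x < 6
f(3) = 9

9


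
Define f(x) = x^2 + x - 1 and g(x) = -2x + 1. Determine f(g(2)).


5


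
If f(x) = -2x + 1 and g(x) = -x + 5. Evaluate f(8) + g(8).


-18


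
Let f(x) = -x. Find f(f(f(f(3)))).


f(3) = -3
f(-3) = 3
f(3) = -3
f(-3) = 3

3


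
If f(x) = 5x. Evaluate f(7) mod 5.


0


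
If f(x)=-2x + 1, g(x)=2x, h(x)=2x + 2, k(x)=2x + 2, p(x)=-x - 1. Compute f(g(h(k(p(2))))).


p(2) = -3
k(-3) = -4
h(-4) = -6
g(-6) = -12
f(-12) = 25

25


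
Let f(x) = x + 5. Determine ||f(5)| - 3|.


f(5) = 10
|10| = 10
|10 - 3| = 7

7


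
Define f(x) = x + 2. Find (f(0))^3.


f(0) = 2
(2)^3 = 8

8


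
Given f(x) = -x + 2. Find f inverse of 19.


Solve -x + 2 = 19
x = (19 - 2) / (-1) = -17

-17


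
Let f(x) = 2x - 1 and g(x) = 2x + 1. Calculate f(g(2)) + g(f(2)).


16


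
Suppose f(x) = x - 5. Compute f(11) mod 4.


f(11) = 6
6 mod 4 = 2

2


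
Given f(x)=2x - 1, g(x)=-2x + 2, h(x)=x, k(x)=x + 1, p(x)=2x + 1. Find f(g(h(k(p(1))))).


p(1) = 3
k(3) = 4
h(4) = 4
g(4) = -6
f(-6) = -13

-13


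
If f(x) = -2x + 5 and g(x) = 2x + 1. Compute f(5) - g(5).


f(5) = -5
g(5) = 11
Difference = -16

-16


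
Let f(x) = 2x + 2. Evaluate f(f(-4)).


f(-4) = -6
f(-6) = -10

-10


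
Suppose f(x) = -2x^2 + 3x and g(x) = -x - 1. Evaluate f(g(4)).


g(4) = -5
f(-5) = (-2)*(-5)^2 + 3*(-5) = -65

-65


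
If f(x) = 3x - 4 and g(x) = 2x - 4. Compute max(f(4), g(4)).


8


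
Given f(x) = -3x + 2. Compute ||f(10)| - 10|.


f(10) = -28
|-28| = 28
|28 - 10| = 18

18


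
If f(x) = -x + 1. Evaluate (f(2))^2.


f(2) = -1
(-1)^2 = 1

1


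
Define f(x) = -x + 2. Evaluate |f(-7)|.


f(-7) = 9
|9| = 9

9


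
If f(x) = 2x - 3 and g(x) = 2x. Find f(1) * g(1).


f(1) = -1
g(1) = 2
Product = -2

-2


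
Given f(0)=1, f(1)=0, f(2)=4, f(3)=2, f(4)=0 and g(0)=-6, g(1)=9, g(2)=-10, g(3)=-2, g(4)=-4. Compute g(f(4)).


f(4) = 0
g(0) = -6

-6


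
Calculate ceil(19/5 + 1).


5


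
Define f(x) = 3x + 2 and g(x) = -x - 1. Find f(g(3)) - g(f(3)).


2


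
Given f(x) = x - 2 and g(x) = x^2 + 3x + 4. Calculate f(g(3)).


g(3) = 22
f(22) = 20

20


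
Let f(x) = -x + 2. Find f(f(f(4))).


f(4) = -2
f(-2) = 4
f(4) = -2

-2


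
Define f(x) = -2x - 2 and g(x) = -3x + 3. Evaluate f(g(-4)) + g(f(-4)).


f(g(-4)) = -32
g(f(-4)) = -15
Sum = -47

-47


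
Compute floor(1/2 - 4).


1/2 = 0.5
0.5 - 4 = -3.5
floor(-3.5) = -4

-4


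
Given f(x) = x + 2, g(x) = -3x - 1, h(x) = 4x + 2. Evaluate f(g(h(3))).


h(3) = 14
g(14) = -43
f(-43) = -41

-41


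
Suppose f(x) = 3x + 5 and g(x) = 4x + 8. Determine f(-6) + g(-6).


f(-6) = -13
g(-6) = -16
Sum = -29

-29


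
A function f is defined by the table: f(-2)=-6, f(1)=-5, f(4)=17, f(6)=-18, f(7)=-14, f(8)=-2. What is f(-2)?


Reading from the table at x = -2

-6


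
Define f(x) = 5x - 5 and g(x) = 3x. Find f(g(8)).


115


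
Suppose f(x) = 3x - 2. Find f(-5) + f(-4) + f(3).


f(-5) = -17
f(-4) = -14
f(3) = 7
Sum = -24

-24


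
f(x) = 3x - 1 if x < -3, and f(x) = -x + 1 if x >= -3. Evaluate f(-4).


-4 satisfies x < -3
f(-4) = -13

-13


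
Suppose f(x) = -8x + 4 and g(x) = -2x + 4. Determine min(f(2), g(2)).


f(2) = -12
g(2) = 0
min = -12

-12


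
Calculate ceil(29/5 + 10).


29/5 = 5.8
5.8 + 10 = 15.8
ceil(15.8) = 16

16


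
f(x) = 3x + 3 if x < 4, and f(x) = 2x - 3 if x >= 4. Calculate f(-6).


-6 satisfies x < 4
f(-6) = -15

-15


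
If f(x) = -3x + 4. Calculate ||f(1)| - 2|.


f(1) = 1
|1| = 1
|1 - 2| = 1

1


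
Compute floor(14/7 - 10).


14/7 = 2
2 - 10 = -8
floor(-8) = -8

-8


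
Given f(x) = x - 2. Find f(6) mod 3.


f(6) = 4
4 mod 3 = 1

1


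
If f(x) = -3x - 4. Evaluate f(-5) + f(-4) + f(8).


f(-5) = 11
f(-4) = 8
f(8) = -28
Sum = -9

-9


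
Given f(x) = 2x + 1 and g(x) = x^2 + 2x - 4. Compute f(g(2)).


g(2) = 4
f(4) = 9

9


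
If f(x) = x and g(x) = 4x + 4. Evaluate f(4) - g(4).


f(4) = 4
g(4) = 20
Difference = -16

-16


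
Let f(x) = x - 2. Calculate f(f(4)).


f(4) = 2
f(2) = 0

0


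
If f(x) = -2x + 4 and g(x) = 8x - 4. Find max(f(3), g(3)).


f(3) = -2
g(3) = 20
max = 20

20


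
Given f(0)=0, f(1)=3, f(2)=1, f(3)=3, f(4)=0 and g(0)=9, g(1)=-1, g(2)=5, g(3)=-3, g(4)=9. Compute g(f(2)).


f(2) = 1
g(1) = -1

-1


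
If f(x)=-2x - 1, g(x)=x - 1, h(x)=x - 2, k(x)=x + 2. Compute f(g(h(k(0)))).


k(0) = 2
h(2) = 0
g(0) = -1
f(-1) = 1

1


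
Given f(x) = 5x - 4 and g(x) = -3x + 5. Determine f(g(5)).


g(5) = -10
f(-10) = -54

-54


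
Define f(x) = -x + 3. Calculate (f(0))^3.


f(0) = 3
(3)^3 = 27

27


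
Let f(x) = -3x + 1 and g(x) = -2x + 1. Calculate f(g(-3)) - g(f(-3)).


f(g(-3)) = -20
g(f(-3)) = -19
Difference = -1

-1


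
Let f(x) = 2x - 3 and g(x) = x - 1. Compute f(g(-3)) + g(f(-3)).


f(g(-3)) = -11
g(f(-3)) = -10
Sum = -21

-21


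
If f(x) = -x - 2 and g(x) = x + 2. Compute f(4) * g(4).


f(4) = -6
g(4) = 6
Product = -36

-36


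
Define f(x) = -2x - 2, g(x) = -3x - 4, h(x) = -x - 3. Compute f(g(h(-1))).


h(-1) = -2
g(-2) = 2
f(2) = -6

-6


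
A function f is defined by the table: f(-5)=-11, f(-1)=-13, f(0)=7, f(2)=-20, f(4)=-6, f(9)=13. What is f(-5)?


Reading from the table at x = -5

-11


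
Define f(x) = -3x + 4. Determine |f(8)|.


f(8) = -20
|-20| = 20

20


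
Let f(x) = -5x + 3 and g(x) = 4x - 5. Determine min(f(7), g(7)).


f(7) = -32
g(7) = 23
min = -32

-32


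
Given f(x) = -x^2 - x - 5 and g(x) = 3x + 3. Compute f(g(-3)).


g(-3) = -6
f(-6) = (-1)*(-6)^2 - 1*(-6) - 5 = -35

-35


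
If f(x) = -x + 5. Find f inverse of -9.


Solve -x + 5 = -9
x = (-9 - 5) / (-1) = 14

14


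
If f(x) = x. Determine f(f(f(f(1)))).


f(1) = 1
f(1) = 1
f(1) = 1
f(1) = 1

1


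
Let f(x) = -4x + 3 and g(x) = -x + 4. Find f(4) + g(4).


f(4) = -13
g(4) = 0
Sum = -13

-13


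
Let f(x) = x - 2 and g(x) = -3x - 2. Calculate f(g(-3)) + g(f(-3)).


18


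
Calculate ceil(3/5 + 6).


3/5 = 0.6
0.6 + 6 = 6.6
ceil(6.6) = 7

7


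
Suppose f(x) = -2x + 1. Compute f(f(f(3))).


f(3) = -5
f(-5) = 11
f(11) = -21

-21


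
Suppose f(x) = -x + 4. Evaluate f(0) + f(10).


f(0) = 4
f(10) = -6
Sum = -2

-2


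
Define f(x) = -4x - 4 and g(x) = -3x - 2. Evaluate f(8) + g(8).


f(8) = -36
g(8) = -26
Sum = -62

-62


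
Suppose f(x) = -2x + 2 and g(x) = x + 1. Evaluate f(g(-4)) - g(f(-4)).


f(g(-4)) = 8
g(f(-4)) = 11
Difference = -3

-3


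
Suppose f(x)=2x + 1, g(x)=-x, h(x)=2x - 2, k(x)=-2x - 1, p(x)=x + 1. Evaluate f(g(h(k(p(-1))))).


p(-1) = 0
k(0) = -1
h(-1) = -4
g(-4) = 4
f(4) = 9

9


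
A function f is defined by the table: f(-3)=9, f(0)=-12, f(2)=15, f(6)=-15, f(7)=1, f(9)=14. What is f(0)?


Reading from the table at x = 0

-12


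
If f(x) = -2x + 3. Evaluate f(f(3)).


f(3) = -3
f(-3) = 9

9


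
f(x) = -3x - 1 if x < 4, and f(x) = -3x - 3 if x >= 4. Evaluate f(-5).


14


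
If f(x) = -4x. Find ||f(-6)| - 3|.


f(-6) = 24
|24| = 24
|24 - 3| = 21

21


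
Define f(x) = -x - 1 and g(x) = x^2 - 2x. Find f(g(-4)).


g(-4) = 24
f(24) = -25

-25


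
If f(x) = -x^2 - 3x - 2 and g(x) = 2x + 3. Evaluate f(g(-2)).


g(-2) = -1
f(-1) = (-1)*(-1)^2 - 3*(-1) - 2 = 0

0


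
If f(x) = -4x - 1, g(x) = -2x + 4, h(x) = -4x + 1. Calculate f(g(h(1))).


h(1) = -3
g(-3) = 10
f(10) = -41

-41


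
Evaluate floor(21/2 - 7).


21/2 = 10.5
10.5 - 7 = 3.5
floor(3.5) = 3

3


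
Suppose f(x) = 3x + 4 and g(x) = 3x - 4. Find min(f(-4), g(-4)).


f(-4) = -8
g(-4) = -16
min = -16

-16


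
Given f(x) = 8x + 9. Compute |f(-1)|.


f(-1) = 1
|1| = 1

1


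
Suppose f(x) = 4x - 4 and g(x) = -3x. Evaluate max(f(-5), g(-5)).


f(-5) = -24
g(-5) = 15
max = 15

15


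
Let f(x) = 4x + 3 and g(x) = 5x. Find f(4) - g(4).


f(4) = 19
g(4) = 20
Difference = -1

-1


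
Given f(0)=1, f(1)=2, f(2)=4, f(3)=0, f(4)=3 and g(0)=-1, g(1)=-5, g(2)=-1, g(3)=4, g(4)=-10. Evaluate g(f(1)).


f(1) = 2
g(2) = -1

-1


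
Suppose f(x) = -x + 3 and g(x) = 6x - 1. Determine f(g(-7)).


46


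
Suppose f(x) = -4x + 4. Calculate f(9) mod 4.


f(9) = -32
-32 mod 4 = 0

0


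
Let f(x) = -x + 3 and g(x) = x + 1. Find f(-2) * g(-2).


-5


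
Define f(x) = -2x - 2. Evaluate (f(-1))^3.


f(-1) = 0
(0)^3 = 0

0


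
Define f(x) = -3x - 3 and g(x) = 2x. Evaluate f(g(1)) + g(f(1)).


f(g(1)) = -9
g(f(1)) = -12
Sum = -21

-21


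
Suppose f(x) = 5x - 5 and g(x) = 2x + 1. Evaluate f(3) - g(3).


f(3) = 10
g(3) = 7
Difference = 3

3


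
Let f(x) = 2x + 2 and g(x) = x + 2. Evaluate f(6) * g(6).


112


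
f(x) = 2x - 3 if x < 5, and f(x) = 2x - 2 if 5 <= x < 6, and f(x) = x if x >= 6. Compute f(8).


8 satisfies x >= 6
f(8) = 8

8


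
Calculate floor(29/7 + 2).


6


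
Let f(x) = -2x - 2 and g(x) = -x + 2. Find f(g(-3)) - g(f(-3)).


f(g(-3)) = -12
g(f(-3)) = -2
Difference = -10

-10


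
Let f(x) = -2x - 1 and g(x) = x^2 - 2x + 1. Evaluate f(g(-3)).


g(-3) = 16
f(16) = -33

-33


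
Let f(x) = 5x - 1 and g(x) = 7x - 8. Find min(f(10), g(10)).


49


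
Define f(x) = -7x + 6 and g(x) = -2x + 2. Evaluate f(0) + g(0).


f(0) = 6
g(0) = 2
Sum = 8

8


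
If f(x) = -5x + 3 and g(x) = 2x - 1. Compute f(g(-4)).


g(-4) = -9
f(-9) = 48

48


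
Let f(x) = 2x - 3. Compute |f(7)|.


11


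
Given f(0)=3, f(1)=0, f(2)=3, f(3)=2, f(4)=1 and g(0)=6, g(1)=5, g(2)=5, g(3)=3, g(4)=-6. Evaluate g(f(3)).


f(3) = 2
g(2) = 5

5


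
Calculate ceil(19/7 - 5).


-2


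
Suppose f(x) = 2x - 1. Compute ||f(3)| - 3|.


f(3) = 5
|5| = 5
|5 - 3| = 2

2


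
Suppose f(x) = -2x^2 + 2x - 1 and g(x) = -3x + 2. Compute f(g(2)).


g(2) = -4
f(-4) = (-2)*(-4)^2 + 2*(-4) - 1 = -41

-41


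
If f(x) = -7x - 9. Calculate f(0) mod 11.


f(0) = -9
-9 mod 11 = 2

2


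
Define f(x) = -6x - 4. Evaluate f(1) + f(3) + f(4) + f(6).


-100


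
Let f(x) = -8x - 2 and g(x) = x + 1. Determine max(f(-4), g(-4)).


f(-4) = 30
g(-4) = -3
max = 30

30


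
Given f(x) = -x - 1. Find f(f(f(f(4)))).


f(4) = -5
f(-5) = 4
f(4) = -5
f(-5) = 4

4


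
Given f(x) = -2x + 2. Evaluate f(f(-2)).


-10


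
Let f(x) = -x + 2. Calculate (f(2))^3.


f(2) = 0
(0)^3 = 0

0


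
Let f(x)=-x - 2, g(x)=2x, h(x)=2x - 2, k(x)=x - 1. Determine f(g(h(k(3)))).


k(3) = 2
h(2) = 2
g(2) = 4
f(4) = -6

-6


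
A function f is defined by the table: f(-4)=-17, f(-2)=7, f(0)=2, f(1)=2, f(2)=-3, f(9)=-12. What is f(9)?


-12


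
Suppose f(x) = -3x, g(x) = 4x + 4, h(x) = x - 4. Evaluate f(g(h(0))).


h(0) = -4
g(-4) = -12
f(-12) = 36

36


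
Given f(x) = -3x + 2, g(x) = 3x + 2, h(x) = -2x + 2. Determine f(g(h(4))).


h(4) = -6
g(-6) = -16
f(-16) = 50

50


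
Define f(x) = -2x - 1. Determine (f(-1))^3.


1


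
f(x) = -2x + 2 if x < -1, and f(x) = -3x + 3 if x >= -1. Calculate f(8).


8 satisfies x >= -1
f(8) = -21

-21


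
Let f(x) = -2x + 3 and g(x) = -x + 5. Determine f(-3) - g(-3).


f(-3) = 9
g(-3) = 8
Difference = 1

1


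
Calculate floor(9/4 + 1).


3


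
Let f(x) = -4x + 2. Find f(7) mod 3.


f(7) = -26
-26 mod 3 = 1

1


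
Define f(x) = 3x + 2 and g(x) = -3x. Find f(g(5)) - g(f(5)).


f(g(5)) = -43
g(f(5)) = -51
Difference = 8

8


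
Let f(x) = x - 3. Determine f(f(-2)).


f(-2) = -5
f(-5) = -8

-8


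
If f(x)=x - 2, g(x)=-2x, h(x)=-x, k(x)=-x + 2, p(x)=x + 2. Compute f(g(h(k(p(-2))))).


p(-2) = 0
k(0) = 2
h(2) = -2
g(-2) = 4
f(4) = 2

2


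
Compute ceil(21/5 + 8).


21/5 = 4.2
4.2 + 8 = 12.2
ceil(12.2) = 13

13


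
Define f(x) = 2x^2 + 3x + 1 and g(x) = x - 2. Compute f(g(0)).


g(0) = -2
f(-2) = 2*(-2)^2 + 3*(-2) + 1 = 3

3


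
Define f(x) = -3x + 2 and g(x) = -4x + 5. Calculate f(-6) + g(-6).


f(-6) = 20
g(-6) = 29
Sum = 49

49


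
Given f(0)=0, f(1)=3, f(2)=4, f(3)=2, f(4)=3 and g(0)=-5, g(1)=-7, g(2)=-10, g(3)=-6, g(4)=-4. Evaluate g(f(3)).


f(3) = 2
g(2) = -10

-10


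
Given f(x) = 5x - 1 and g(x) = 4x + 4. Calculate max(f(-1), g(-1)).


f(-1) = -6
g(-1) = 0
max = 0

0


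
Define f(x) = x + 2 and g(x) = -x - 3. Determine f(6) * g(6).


f(6) = 8
g(6) = -9
Product = -72

-72


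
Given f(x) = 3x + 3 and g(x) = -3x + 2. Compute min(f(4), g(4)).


f(4) = 15
g(4) = -10
min = -10

-10


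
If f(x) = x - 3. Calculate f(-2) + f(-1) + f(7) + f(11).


f(-2) = -5
f(-1) = -4
f(7) = 4
f(11) = 8
Sum = 3

3


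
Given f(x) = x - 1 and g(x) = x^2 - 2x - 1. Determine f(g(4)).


g(4) = 7
f(7) = 6

6


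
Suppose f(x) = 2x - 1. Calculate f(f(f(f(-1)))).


f(-1) = -3
f(-3) = -7
f(-7) = -15
f(-15) = -31

-31


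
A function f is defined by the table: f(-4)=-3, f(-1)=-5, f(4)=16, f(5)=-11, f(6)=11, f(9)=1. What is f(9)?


1


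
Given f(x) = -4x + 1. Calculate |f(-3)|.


f(-3) = 13
|13| = 13

13


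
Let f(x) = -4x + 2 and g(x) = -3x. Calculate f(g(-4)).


g(-4) = 12
f(12) = -46

-46


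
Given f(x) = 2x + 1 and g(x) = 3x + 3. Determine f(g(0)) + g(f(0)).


f(g(0)) = 7
g(f(0)) = 6
Sum = 13

13


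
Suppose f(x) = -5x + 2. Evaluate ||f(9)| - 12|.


31


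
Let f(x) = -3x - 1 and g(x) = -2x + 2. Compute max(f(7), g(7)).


-12


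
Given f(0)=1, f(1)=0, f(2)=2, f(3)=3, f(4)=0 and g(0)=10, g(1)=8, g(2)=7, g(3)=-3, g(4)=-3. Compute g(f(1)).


f(1) = 0
g(0) = 10

10


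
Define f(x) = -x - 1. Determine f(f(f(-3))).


2


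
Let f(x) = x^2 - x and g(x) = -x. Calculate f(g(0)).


g(0) = 0
f(0) = 1*(0)^2 - 1*(0) = 0

0


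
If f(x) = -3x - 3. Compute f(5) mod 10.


f(5) = -18
-18 mod 10 = 2

2


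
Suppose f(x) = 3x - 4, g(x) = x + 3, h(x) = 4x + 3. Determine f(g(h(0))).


h(0) = 3
g(3) = 6
f(6) = 14

14


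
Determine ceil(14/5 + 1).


14/5 = 2.8
2.8 + 1 = 3.8
ceil(3.8) = 4

4


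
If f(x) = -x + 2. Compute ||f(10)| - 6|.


f(10) = -8
|-8| = 8
|8 - 6| = 2

2


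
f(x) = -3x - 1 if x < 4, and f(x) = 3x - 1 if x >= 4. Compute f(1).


1 satisfies x < 4
f(1) = -4

-4


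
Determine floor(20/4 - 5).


20/4 = 5
5 - 5 = 0
floor(0) = 0

0


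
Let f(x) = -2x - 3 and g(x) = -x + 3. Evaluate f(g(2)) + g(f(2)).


f(g(2)) = -5
g(f(2)) = 10
Sum = 5

5


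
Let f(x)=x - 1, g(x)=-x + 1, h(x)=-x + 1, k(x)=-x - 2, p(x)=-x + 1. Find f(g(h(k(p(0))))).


p(0) = 1
k(1) = -3
h(-3) = 4
g(4) = -3
f(-3) = -4

-4


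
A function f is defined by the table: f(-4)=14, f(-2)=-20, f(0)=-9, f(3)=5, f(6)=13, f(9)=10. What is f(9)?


Reading from the table at x = 9

10


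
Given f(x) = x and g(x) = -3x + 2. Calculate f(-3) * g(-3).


f(-3) = -3
g(-3) = 11
Product = -33

-33


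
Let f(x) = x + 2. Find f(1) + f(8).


13


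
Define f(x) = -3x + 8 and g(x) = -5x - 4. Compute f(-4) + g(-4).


f(-4) = 20
g(-4) = 16
Sum = 36

36


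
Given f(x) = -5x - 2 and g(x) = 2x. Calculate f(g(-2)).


g(-2) = -4
f(-4) = 18

18


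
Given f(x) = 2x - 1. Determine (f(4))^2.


49


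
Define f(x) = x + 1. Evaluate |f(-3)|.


f(-3) = -2
|-2| = 2

2


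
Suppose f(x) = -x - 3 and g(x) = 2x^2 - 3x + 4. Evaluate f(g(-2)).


-21


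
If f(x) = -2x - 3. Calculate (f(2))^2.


f(2) = -7
(-7)^2 = 49

49


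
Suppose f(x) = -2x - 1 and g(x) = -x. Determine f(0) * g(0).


f(0) = -1
g(0) = 0
Product = 0

0


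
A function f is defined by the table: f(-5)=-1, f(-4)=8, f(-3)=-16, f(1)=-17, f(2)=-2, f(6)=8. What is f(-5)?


Reading from the table at x = -5

-1


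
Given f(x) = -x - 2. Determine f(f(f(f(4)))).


f(4) = -6
f(-6) = 4
f(4) = -6
f(-6) = 4

4


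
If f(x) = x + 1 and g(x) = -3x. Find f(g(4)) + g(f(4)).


f(g(4)) = -11
g(f(4)) = -15
Sum = -26

-26


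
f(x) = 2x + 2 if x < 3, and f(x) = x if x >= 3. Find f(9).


9 satisfies x >= 3
f(9) = 9

9


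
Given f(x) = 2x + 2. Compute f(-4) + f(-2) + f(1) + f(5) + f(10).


f(-4) = -6
f(-2) = -2
f(1) = 4
f(5) = 12
f(10) = 22
Sum = 30

30


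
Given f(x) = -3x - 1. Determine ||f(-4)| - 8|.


f(-4) = 11
|11| = 11
|11 - 8| = 3

3


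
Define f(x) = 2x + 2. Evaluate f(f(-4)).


f(-4) = -6
f(-6) = -10

-10


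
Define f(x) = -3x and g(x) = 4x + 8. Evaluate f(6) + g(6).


f(6) = -18
g(6) = 32
Sum = 14

14


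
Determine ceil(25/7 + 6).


10


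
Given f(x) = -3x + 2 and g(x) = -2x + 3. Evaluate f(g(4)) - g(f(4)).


f(g(4)) = 17
g(f(4)) = 23
Difference = -6

-6


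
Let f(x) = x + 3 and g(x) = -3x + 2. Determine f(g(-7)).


g(-7) = 23
f(23) = 26

26


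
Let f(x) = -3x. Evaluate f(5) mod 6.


3


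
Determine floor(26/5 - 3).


26/5 = 5.2
5.2 - 3 = 2.2
floor(2.2) = 2

2


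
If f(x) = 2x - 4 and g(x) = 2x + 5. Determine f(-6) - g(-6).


-9


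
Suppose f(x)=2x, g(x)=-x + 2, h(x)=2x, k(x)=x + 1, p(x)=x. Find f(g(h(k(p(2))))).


-8
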